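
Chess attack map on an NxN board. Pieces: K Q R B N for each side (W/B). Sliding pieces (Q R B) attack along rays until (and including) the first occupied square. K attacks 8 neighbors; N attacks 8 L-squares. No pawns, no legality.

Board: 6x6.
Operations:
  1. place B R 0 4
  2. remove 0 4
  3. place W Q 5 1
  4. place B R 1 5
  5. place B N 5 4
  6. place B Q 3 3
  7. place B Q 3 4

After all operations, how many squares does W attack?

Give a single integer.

Answer: 12

Derivation:
Op 1: place BR@(0,4)
Op 2: remove (0,4)
Op 3: place WQ@(5,1)
Op 4: place BR@(1,5)
Op 5: place BN@(5,4)
Op 6: place BQ@(3,3)
Op 7: place BQ@(3,4)
Per-piece attacks for W:
  WQ@(5,1): attacks (5,2) (5,3) (5,4) (5,0) (4,1) (3,1) (2,1) (1,1) (0,1) (4,2) (3,3) (4,0) [ray(0,1) blocked at (5,4); ray(-1,1) blocked at (3,3)]
Union (12 distinct): (0,1) (1,1) (2,1) (3,1) (3,3) (4,0) (4,1) (4,2) (5,0) (5,2) (5,3) (5,4)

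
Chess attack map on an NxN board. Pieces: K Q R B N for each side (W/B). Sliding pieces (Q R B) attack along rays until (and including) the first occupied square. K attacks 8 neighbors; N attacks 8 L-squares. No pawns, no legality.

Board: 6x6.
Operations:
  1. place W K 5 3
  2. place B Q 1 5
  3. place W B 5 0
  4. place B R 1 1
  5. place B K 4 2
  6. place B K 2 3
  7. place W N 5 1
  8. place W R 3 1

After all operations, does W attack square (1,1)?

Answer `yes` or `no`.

Answer: yes

Derivation:
Op 1: place WK@(5,3)
Op 2: place BQ@(1,5)
Op 3: place WB@(5,0)
Op 4: place BR@(1,1)
Op 5: place BK@(4,2)
Op 6: place BK@(2,3)
Op 7: place WN@(5,1)
Op 8: place WR@(3,1)
Per-piece attacks for W:
  WR@(3,1): attacks (3,2) (3,3) (3,4) (3,5) (3,0) (4,1) (5,1) (2,1) (1,1) [ray(1,0) blocked at (5,1); ray(-1,0) blocked at (1,1)]
  WB@(5,0): attacks (4,1) (3,2) (2,3) [ray(-1,1) blocked at (2,3)]
  WN@(5,1): attacks (4,3) (3,2) (3,0)
  WK@(5,3): attacks (5,4) (5,2) (4,3) (4,4) (4,2)
W attacks (1,1): yes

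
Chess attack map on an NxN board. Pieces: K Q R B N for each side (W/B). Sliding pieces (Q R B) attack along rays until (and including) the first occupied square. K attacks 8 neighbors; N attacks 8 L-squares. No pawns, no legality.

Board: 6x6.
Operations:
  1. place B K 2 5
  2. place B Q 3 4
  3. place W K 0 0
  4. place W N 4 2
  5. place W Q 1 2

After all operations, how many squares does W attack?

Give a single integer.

Answer: 17

Derivation:
Op 1: place BK@(2,5)
Op 2: place BQ@(3,4)
Op 3: place WK@(0,0)
Op 4: place WN@(4,2)
Op 5: place WQ@(1,2)
Per-piece attacks for W:
  WK@(0,0): attacks (0,1) (1,0) (1,1)
  WQ@(1,2): attacks (1,3) (1,4) (1,5) (1,1) (1,0) (2,2) (3,2) (4,2) (0,2) (2,3) (3,4) (2,1) (3,0) (0,3) (0,1) [ray(1,0) blocked at (4,2); ray(1,1) blocked at (3,4)]
  WN@(4,2): attacks (5,4) (3,4) (2,3) (5,0) (3,0) (2,1)
Union (17 distinct): (0,1) (0,2) (0,3) (1,0) (1,1) (1,3) (1,4) (1,5) (2,1) (2,2) (2,3) (3,0) (3,2) (3,4) (4,2) (5,0) (5,4)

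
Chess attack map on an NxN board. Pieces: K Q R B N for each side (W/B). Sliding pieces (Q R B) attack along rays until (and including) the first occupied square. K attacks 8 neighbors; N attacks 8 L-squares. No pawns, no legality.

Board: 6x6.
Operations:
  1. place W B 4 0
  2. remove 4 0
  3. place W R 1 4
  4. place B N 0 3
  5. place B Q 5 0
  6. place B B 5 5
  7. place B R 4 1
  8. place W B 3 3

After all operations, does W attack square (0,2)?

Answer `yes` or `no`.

Answer: no

Derivation:
Op 1: place WB@(4,0)
Op 2: remove (4,0)
Op 3: place WR@(1,4)
Op 4: place BN@(0,3)
Op 5: place BQ@(5,0)
Op 6: place BB@(5,5)
Op 7: place BR@(4,1)
Op 8: place WB@(3,3)
Per-piece attacks for W:
  WR@(1,4): attacks (1,5) (1,3) (1,2) (1,1) (1,0) (2,4) (3,4) (4,4) (5,4) (0,4)
  WB@(3,3): attacks (4,4) (5,5) (4,2) (5,1) (2,4) (1,5) (2,2) (1,1) (0,0) [ray(1,1) blocked at (5,5)]
W attacks (0,2): no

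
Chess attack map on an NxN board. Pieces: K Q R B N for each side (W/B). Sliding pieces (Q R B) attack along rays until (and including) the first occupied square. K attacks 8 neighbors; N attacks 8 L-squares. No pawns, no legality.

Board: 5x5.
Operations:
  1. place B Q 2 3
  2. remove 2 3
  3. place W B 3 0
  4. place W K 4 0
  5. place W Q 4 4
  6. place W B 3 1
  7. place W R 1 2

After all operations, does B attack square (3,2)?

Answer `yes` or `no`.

Op 1: place BQ@(2,3)
Op 2: remove (2,3)
Op 3: place WB@(3,0)
Op 4: place WK@(4,0)
Op 5: place WQ@(4,4)
Op 6: place WB@(3,1)
Op 7: place WR@(1,2)
Per-piece attacks for B:
B attacks (3,2): no

Answer: no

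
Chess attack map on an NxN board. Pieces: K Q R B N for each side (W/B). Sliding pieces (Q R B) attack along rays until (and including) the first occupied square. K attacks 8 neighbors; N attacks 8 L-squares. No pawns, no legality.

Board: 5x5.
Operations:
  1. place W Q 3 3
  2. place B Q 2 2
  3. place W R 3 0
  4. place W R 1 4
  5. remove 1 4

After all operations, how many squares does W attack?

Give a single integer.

Answer: 17

Derivation:
Op 1: place WQ@(3,3)
Op 2: place BQ@(2,2)
Op 3: place WR@(3,0)
Op 4: place WR@(1,4)
Op 5: remove (1,4)
Per-piece attacks for W:
  WR@(3,0): attacks (3,1) (3,2) (3,3) (4,0) (2,0) (1,0) (0,0) [ray(0,1) blocked at (3,3)]
  WQ@(3,3): attacks (3,4) (3,2) (3,1) (3,0) (4,3) (2,3) (1,3) (0,3) (4,4) (4,2) (2,4) (2,2) [ray(0,-1) blocked at (3,0); ray(-1,-1) blocked at (2,2)]
Union (17 distinct): (0,0) (0,3) (1,0) (1,3) (2,0) (2,2) (2,3) (2,4) (3,0) (3,1) (3,2) (3,3) (3,4) (4,0) (4,2) (4,3) (4,4)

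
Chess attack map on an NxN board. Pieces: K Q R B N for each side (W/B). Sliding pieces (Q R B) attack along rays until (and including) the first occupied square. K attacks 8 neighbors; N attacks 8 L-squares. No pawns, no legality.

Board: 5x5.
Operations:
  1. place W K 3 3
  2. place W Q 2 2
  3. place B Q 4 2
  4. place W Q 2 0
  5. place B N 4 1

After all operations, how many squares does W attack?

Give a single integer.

Answer: 21

Derivation:
Op 1: place WK@(3,3)
Op 2: place WQ@(2,2)
Op 3: place BQ@(4,2)
Op 4: place WQ@(2,0)
Op 5: place BN@(4,1)
Per-piece attacks for W:
  WQ@(2,0): attacks (2,1) (2,2) (3,0) (4,0) (1,0) (0,0) (3,1) (4,2) (1,1) (0,2) [ray(0,1) blocked at (2,2); ray(1,1) blocked at (4,2)]
  WQ@(2,2): attacks (2,3) (2,4) (2,1) (2,0) (3,2) (4,2) (1,2) (0,2) (3,3) (3,1) (4,0) (1,3) (0,4) (1,1) (0,0) [ray(0,-1) blocked at (2,0); ray(1,0) blocked at (4,2); ray(1,1) blocked at (3,3)]
  WK@(3,3): attacks (3,4) (3,2) (4,3) (2,3) (4,4) (4,2) (2,4) (2,2)
Union (21 distinct): (0,0) (0,2) (0,4) (1,0) (1,1) (1,2) (1,3) (2,0) (2,1) (2,2) (2,3) (2,4) (3,0) (3,1) (3,2) (3,3) (3,4) (4,0) (4,2) (4,3) (4,4)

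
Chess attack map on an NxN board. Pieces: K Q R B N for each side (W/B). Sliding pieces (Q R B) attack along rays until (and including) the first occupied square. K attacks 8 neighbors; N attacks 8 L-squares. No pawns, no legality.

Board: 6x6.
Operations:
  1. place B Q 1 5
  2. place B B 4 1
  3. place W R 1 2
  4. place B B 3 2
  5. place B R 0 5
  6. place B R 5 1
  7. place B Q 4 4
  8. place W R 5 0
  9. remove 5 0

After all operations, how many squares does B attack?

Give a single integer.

Op 1: place BQ@(1,5)
Op 2: place BB@(4,1)
Op 3: place WR@(1,2)
Op 4: place BB@(3,2)
Op 5: place BR@(0,5)
Op 6: place BR@(5,1)
Op 7: place BQ@(4,4)
Op 8: place WR@(5,0)
Op 9: remove (5,0)
Per-piece attacks for B:
  BR@(0,5): attacks (0,4) (0,3) (0,2) (0,1) (0,0) (1,5) [ray(1,0) blocked at (1,5)]
  BQ@(1,5): attacks (1,4) (1,3) (1,2) (2,5) (3,5) (4,5) (5,5) (0,5) (2,4) (3,3) (4,2) (5,1) (0,4) [ray(0,-1) blocked at (1,2); ray(-1,0) blocked at (0,5); ray(1,-1) blocked at (5,1)]
  BB@(3,2): attacks (4,3) (5,4) (4,1) (2,3) (1,4) (0,5) (2,1) (1,0) [ray(1,-1) blocked at (4,1); ray(-1,1) blocked at (0,5)]
  BB@(4,1): attacks (5,2) (5,0) (3,2) (3,0) [ray(-1,1) blocked at (3,2)]
  BQ@(4,4): attacks (4,5) (4,3) (4,2) (4,1) (5,4) (3,4) (2,4) (1,4) (0,4) (5,5) (5,3) (3,5) (3,3) (2,2) (1,1) (0,0) [ray(0,-1) blocked at (4,1)]
  BR@(5,1): attacks (5,2) (5,3) (5,4) (5,5) (5,0) (4,1) [ray(-1,0) blocked at (4,1)]
Union (32 distinct): (0,0) (0,1) (0,2) (0,3) (0,4) (0,5) (1,0) (1,1) (1,2) (1,3) (1,4) (1,5) (2,1) (2,2) (2,3) (2,4) (2,5) (3,0) (3,2) (3,3) (3,4) (3,5) (4,1) (4,2) (4,3) (4,5) (5,0) (5,1) (5,2) (5,3) (5,4) (5,5)

Answer: 32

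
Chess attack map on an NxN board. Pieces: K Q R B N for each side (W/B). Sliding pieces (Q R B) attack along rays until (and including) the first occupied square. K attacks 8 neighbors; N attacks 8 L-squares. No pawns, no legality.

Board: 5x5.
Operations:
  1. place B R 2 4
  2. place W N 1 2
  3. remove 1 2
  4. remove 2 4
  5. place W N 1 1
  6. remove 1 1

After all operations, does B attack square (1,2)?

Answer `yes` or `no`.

Answer: no

Derivation:
Op 1: place BR@(2,4)
Op 2: place WN@(1,2)
Op 3: remove (1,2)
Op 4: remove (2,4)
Op 5: place WN@(1,1)
Op 6: remove (1,1)
Per-piece attacks for B:
B attacks (1,2): no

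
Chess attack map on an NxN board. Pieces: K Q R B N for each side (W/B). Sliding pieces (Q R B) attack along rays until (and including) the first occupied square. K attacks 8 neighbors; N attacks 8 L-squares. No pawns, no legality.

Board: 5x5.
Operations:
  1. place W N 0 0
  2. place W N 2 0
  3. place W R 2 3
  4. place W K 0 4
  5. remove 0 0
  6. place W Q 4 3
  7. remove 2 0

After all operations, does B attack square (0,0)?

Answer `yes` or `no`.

Answer: no

Derivation:
Op 1: place WN@(0,0)
Op 2: place WN@(2,0)
Op 3: place WR@(2,3)
Op 4: place WK@(0,4)
Op 5: remove (0,0)
Op 6: place WQ@(4,3)
Op 7: remove (2,0)
Per-piece attacks for B:
B attacks (0,0): no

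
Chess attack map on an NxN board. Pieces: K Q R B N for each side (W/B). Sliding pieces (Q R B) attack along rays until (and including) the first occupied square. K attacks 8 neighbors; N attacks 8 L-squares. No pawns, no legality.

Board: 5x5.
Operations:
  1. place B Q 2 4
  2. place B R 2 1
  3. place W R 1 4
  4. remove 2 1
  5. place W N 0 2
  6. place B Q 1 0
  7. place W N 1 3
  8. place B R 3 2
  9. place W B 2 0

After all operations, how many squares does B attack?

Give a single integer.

Answer: 18

Derivation:
Op 1: place BQ@(2,4)
Op 2: place BR@(2,1)
Op 3: place WR@(1,4)
Op 4: remove (2,1)
Op 5: place WN@(0,2)
Op 6: place BQ@(1,0)
Op 7: place WN@(1,3)
Op 8: place BR@(3,2)
Op 9: place WB@(2,0)
Per-piece attacks for B:
  BQ@(1,0): attacks (1,1) (1,2) (1,3) (2,0) (0,0) (2,1) (3,2) (0,1) [ray(0,1) blocked at (1,3); ray(1,0) blocked at (2,0); ray(1,1) blocked at (3,2)]
  BQ@(2,4): attacks (2,3) (2,2) (2,1) (2,0) (3,4) (4,4) (1,4) (3,3) (4,2) (1,3) [ray(0,-1) blocked at (2,0); ray(-1,0) blocked at (1,4); ray(-1,-1) blocked at (1,3)]
  BR@(3,2): attacks (3,3) (3,4) (3,1) (3,0) (4,2) (2,2) (1,2) (0,2) [ray(-1,0) blocked at (0,2)]
Union (18 distinct): (0,0) (0,1) (0,2) (1,1) (1,2) (1,3) (1,4) (2,0) (2,1) (2,2) (2,3) (3,0) (3,1) (3,2) (3,3) (3,4) (4,2) (4,4)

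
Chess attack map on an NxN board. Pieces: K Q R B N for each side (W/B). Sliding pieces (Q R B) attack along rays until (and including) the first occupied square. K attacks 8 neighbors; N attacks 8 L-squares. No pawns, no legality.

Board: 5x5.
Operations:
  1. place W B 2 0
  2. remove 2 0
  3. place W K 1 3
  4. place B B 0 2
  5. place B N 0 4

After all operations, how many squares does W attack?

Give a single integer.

Answer: 8

Derivation:
Op 1: place WB@(2,0)
Op 2: remove (2,0)
Op 3: place WK@(1,3)
Op 4: place BB@(0,2)
Op 5: place BN@(0,4)
Per-piece attacks for W:
  WK@(1,3): attacks (1,4) (1,2) (2,3) (0,3) (2,4) (2,2) (0,4) (0,2)
Union (8 distinct): (0,2) (0,3) (0,4) (1,2) (1,4) (2,2) (2,3) (2,4)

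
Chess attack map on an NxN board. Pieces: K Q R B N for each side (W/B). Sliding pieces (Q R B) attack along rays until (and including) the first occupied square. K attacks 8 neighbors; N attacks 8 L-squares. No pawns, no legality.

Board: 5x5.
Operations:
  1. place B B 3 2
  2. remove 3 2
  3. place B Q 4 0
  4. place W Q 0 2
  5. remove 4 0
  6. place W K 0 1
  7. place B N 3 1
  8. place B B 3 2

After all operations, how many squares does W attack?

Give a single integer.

Op 1: place BB@(3,2)
Op 2: remove (3,2)
Op 3: place BQ@(4,0)
Op 4: place WQ@(0,2)
Op 5: remove (4,0)
Op 6: place WK@(0,1)
Op 7: place BN@(3,1)
Op 8: place BB@(3,2)
Per-piece attacks for W:
  WK@(0,1): attacks (0,2) (0,0) (1,1) (1,2) (1,0)
  WQ@(0,2): attacks (0,3) (0,4) (0,1) (1,2) (2,2) (3,2) (1,3) (2,4) (1,1) (2,0) [ray(0,-1) blocked at (0,1); ray(1,0) blocked at (3,2)]
Union (13 distinct): (0,0) (0,1) (0,2) (0,3) (0,4) (1,0) (1,1) (1,2) (1,3) (2,0) (2,2) (2,4) (3,2)

Answer: 13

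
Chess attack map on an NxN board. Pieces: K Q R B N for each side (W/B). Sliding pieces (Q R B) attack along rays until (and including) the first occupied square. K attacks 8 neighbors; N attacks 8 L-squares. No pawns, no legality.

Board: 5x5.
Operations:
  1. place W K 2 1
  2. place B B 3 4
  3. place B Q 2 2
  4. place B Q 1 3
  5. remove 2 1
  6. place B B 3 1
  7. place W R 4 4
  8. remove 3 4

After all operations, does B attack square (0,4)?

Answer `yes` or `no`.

Answer: yes

Derivation:
Op 1: place WK@(2,1)
Op 2: place BB@(3,4)
Op 3: place BQ@(2,2)
Op 4: place BQ@(1,3)
Op 5: remove (2,1)
Op 6: place BB@(3,1)
Op 7: place WR@(4,4)
Op 8: remove (3,4)
Per-piece attacks for B:
  BQ@(1,3): attacks (1,4) (1,2) (1,1) (1,0) (2,3) (3,3) (4,3) (0,3) (2,4) (2,2) (0,4) (0,2) [ray(1,-1) blocked at (2,2)]
  BQ@(2,2): attacks (2,3) (2,4) (2,1) (2,0) (3,2) (4,2) (1,2) (0,2) (3,3) (4,4) (3,1) (1,3) (1,1) (0,0) [ray(1,1) blocked at (4,4); ray(1,-1) blocked at (3,1); ray(-1,1) blocked at (1,3)]
  BB@(3,1): attacks (4,2) (4,0) (2,2) (2,0) [ray(-1,1) blocked at (2,2)]
B attacks (0,4): yes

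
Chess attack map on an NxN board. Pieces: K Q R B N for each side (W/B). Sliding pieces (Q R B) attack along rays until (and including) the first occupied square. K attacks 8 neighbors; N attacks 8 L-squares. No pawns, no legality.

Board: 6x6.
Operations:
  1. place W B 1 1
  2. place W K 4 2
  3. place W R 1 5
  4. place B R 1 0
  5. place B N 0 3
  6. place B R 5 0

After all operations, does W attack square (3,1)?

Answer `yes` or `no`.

Op 1: place WB@(1,1)
Op 2: place WK@(4,2)
Op 3: place WR@(1,5)
Op 4: place BR@(1,0)
Op 5: place BN@(0,3)
Op 6: place BR@(5,0)
Per-piece attacks for W:
  WB@(1,1): attacks (2,2) (3,3) (4,4) (5,5) (2,0) (0,2) (0,0)
  WR@(1,5): attacks (1,4) (1,3) (1,2) (1,1) (2,5) (3,5) (4,5) (5,5) (0,5) [ray(0,-1) blocked at (1,1)]
  WK@(4,2): attacks (4,3) (4,1) (5,2) (3,2) (5,3) (5,1) (3,3) (3,1)
W attacks (3,1): yes

Answer: yes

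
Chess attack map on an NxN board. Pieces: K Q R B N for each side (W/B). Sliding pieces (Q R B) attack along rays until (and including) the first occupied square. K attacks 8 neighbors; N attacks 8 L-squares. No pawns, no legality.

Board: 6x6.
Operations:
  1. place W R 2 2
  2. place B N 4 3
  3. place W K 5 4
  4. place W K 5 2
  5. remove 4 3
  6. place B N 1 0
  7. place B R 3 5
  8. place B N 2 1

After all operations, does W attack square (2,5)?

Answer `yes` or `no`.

Answer: yes

Derivation:
Op 1: place WR@(2,2)
Op 2: place BN@(4,3)
Op 3: place WK@(5,4)
Op 4: place WK@(5,2)
Op 5: remove (4,3)
Op 6: place BN@(1,0)
Op 7: place BR@(3,5)
Op 8: place BN@(2,1)
Per-piece attacks for W:
  WR@(2,2): attacks (2,3) (2,4) (2,5) (2,1) (3,2) (4,2) (5,2) (1,2) (0,2) [ray(0,-1) blocked at (2,1); ray(1,0) blocked at (5,2)]
  WK@(5,2): attacks (5,3) (5,1) (4,2) (4,3) (4,1)
  WK@(5,4): attacks (5,5) (5,3) (4,4) (4,5) (4,3)
W attacks (2,5): yes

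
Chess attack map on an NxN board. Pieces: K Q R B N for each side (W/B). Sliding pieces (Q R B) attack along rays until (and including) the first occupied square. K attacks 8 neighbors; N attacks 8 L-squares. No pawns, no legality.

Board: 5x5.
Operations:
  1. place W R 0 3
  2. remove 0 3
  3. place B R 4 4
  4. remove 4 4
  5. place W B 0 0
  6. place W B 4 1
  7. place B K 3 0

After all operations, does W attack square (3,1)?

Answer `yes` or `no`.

Op 1: place WR@(0,3)
Op 2: remove (0,3)
Op 3: place BR@(4,4)
Op 4: remove (4,4)
Op 5: place WB@(0,0)
Op 6: place WB@(4,1)
Op 7: place BK@(3,0)
Per-piece attacks for W:
  WB@(0,0): attacks (1,1) (2,2) (3,3) (4,4)
  WB@(4,1): attacks (3,2) (2,3) (1,4) (3,0) [ray(-1,-1) blocked at (3,0)]
W attacks (3,1): no

Answer: no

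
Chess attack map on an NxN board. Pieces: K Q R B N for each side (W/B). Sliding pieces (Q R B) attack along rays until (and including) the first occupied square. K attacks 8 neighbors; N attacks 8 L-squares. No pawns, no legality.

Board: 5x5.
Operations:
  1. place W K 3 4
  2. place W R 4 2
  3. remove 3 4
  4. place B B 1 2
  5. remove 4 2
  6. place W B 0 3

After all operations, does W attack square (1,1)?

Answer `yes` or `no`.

Op 1: place WK@(3,4)
Op 2: place WR@(4,2)
Op 3: remove (3,4)
Op 4: place BB@(1,2)
Op 5: remove (4,2)
Op 6: place WB@(0,3)
Per-piece attacks for W:
  WB@(0,3): attacks (1,4) (1,2) [ray(1,-1) blocked at (1,2)]
W attacks (1,1): no

Answer: no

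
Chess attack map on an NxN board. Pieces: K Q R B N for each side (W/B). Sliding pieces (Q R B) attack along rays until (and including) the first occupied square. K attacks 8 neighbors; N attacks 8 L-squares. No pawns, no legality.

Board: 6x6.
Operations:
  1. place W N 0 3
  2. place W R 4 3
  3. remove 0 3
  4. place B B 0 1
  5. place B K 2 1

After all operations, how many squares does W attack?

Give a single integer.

Answer: 10

Derivation:
Op 1: place WN@(0,3)
Op 2: place WR@(4,3)
Op 3: remove (0,3)
Op 4: place BB@(0,1)
Op 5: place BK@(2,1)
Per-piece attacks for W:
  WR@(4,3): attacks (4,4) (4,5) (4,2) (4,1) (4,0) (5,3) (3,3) (2,3) (1,3) (0,3)
Union (10 distinct): (0,3) (1,3) (2,3) (3,3) (4,0) (4,1) (4,2) (4,4) (4,5) (5,3)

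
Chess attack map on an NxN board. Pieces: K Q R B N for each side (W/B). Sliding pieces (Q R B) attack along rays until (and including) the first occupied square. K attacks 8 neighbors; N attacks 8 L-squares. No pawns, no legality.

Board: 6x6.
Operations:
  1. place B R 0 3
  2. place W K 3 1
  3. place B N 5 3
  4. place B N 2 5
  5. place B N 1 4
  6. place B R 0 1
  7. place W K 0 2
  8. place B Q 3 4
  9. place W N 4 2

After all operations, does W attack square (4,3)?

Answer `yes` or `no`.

Op 1: place BR@(0,3)
Op 2: place WK@(3,1)
Op 3: place BN@(5,3)
Op 4: place BN@(2,5)
Op 5: place BN@(1,4)
Op 6: place BR@(0,1)
Op 7: place WK@(0,2)
Op 8: place BQ@(3,4)
Op 9: place WN@(4,2)
Per-piece attacks for W:
  WK@(0,2): attacks (0,3) (0,1) (1,2) (1,3) (1,1)
  WK@(3,1): attacks (3,2) (3,0) (4,1) (2,1) (4,2) (4,0) (2,2) (2,0)
  WN@(4,2): attacks (5,4) (3,4) (2,3) (5,0) (3,0) (2,1)
W attacks (4,3): no

Answer: no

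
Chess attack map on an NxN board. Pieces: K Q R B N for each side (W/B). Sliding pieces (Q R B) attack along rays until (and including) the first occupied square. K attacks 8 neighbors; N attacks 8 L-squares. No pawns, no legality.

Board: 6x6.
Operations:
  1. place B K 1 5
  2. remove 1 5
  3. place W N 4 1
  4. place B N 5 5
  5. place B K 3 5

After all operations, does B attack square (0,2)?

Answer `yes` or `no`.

Op 1: place BK@(1,5)
Op 2: remove (1,5)
Op 3: place WN@(4,1)
Op 4: place BN@(5,5)
Op 5: place BK@(3,5)
Per-piece attacks for B:
  BK@(3,5): attacks (3,4) (4,5) (2,5) (4,4) (2,4)
  BN@(5,5): attacks (4,3) (3,4)
B attacks (0,2): no

Answer: no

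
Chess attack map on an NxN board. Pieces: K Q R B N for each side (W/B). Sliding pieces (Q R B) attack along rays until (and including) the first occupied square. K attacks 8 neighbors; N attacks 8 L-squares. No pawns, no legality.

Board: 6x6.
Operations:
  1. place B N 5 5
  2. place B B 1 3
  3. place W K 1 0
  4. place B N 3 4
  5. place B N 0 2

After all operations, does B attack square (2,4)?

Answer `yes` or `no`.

Answer: yes

Derivation:
Op 1: place BN@(5,5)
Op 2: place BB@(1,3)
Op 3: place WK@(1,0)
Op 4: place BN@(3,4)
Op 5: place BN@(0,2)
Per-piece attacks for B:
  BN@(0,2): attacks (1,4) (2,3) (1,0) (2,1)
  BB@(1,3): attacks (2,4) (3,5) (2,2) (3,1) (4,0) (0,4) (0,2) [ray(-1,-1) blocked at (0,2)]
  BN@(3,4): attacks (5,5) (1,5) (4,2) (5,3) (2,2) (1,3)
  BN@(5,5): attacks (4,3) (3,4)
B attacks (2,4): yes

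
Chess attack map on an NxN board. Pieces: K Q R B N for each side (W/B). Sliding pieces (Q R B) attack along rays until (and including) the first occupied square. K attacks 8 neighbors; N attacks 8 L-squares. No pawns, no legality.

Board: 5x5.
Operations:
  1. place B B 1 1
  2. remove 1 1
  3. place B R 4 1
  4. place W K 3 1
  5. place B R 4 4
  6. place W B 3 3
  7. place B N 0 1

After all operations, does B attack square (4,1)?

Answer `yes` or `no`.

Op 1: place BB@(1,1)
Op 2: remove (1,1)
Op 3: place BR@(4,1)
Op 4: place WK@(3,1)
Op 5: place BR@(4,4)
Op 6: place WB@(3,3)
Op 7: place BN@(0,1)
Per-piece attacks for B:
  BN@(0,1): attacks (1,3) (2,2) (2,0)
  BR@(4,1): attacks (4,2) (4,3) (4,4) (4,0) (3,1) [ray(0,1) blocked at (4,4); ray(-1,0) blocked at (3,1)]
  BR@(4,4): attacks (4,3) (4,2) (4,1) (3,4) (2,4) (1,4) (0,4) [ray(0,-1) blocked at (4,1)]
B attacks (4,1): yes

Answer: yes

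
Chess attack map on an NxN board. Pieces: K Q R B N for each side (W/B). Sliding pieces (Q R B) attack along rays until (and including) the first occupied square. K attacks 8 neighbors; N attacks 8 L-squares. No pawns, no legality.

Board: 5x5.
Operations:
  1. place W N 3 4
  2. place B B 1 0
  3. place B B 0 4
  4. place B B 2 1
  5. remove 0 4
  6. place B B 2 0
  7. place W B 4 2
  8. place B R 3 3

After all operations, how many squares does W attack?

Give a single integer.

Op 1: place WN@(3,4)
Op 2: place BB@(1,0)
Op 3: place BB@(0,4)
Op 4: place BB@(2,1)
Op 5: remove (0,4)
Op 6: place BB@(2,0)
Op 7: place WB@(4,2)
Op 8: place BR@(3,3)
Per-piece attacks for W:
  WN@(3,4): attacks (4,2) (2,2) (1,3)
  WB@(4,2): attacks (3,3) (3,1) (2,0) [ray(-1,1) blocked at (3,3); ray(-1,-1) blocked at (2,0)]
Union (6 distinct): (1,3) (2,0) (2,2) (3,1) (3,3) (4,2)

Answer: 6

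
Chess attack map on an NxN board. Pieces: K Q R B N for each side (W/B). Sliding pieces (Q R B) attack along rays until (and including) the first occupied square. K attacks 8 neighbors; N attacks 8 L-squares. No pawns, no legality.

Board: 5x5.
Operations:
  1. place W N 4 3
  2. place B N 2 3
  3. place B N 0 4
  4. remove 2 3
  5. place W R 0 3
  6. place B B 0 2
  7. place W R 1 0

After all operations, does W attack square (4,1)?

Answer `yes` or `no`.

Op 1: place WN@(4,3)
Op 2: place BN@(2,3)
Op 3: place BN@(0,4)
Op 4: remove (2,3)
Op 5: place WR@(0,3)
Op 6: place BB@(0,2)
Op 7: place WR@(1,0)
Per-piece attacks for W:
  WR@(0,3): attacks (0,4) (0,2) (1,3) (2,3) (3,3) (4,3) [ray(0,1) blocked at (0,4); ray(0,-1) blocked at (0,2); ray(1,0) blocked at (4,3)]
  WR@(1,0): attacks (1,1) (1,2) (1,3) (1,4) (2,0) (3,0) (4,0) (0,0)
  WN@(4,3): attacks (2,4) (3,1) (2,2)
W attacks (4,1): no

Answer: no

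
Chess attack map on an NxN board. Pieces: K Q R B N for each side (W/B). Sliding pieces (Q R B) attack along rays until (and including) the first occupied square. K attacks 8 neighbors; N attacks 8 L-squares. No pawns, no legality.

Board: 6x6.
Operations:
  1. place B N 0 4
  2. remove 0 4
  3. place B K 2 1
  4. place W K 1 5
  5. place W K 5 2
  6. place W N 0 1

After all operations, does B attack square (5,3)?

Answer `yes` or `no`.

Answer: no

Derivation:
Op 1: place BN@(0,4)
Op 2: remove (0,4)
Op 3: place BK@(2,1)
Op 4: place WK@(1,5)
Op 5: place WK@(5,2)
Op 6: place WN@(0,1)
Per-piece attacks for B:
  BK@(2,1): attacks (2,2) (2,0) (3,1) (1,1) (3,2) (3,0) (1,2) (1,0)
B attacks (5,3): no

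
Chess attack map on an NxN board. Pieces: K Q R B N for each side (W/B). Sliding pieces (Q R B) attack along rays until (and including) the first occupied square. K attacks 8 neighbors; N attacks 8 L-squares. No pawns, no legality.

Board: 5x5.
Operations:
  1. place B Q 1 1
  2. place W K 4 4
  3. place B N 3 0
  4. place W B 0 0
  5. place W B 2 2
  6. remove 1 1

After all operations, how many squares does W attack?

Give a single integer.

Answer: 11

Derivation:
Op 1: place BQ@(1,1)
Op 2: place WK@(4,4)
Op 3: place BN@(3,0)
Op 4: place WB@(0,0)
Op 5: place WB@(2,2)
Op 6: remove (1,1)
Per-piece attacks for W:
  WB@(0,0): attacks (1,1) (2,2) [ray(1,1) blocked at (2,2)]
  WB@(2,2): attacks (3,3) (4,4) (3,1) (4,0) (1,3) (0,4) (1,1) (0,0) [ray(1,1) blocked at (4,4); ray(-1,-1) blocked at (0,0)]
  WK@(4,4): attacks (4,3) (3,4) (3,3)
Union (11 distinct): (0,0) (0,4) (1,1) (1,3) (2,2) (3,1) (3,3) (3,4) (4,0) (4,3) (4,4)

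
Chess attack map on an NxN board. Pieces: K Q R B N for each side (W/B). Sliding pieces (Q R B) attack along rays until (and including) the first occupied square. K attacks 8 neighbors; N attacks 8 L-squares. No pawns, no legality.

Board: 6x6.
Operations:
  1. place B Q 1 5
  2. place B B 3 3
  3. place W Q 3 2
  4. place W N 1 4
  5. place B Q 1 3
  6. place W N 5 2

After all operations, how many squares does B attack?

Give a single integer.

Answer: 23

Derivation:
Op 1: place BQ@(1,5)
Op 2: place BB@(3,3)
Op 3: place WQ@(3,2)
Op 4: place WN@(1,4)
Op 5: place BQ@(1,3)
Op 6: place WN@(5,2)
Per-piece attacks for B:
  BQ@(1,3): attacks (1,4) (1,2) (1,1) (1,0) (2,3) (3,3) (0,3) (2,4) (3,5) (2,2) (3,1) (4,0) (0,4) (0,2) [ray(0,1) blocked at (1,4); ray(1,0) blocked at (3,3)]
  BQ@(1,5): attacks (1,4) (2,5) (3,5) (4,5) (5,5) (0,5) (2,4) (3,3) (0,4) [ray(0,-1) blocked at (1,4); ray(1,-1) blocked at (3,3)]
  BB@(3,3): attacks (4,4) (5,5) (4,2) (5,1) (2,4) (1,5) (2,2) (1,1) (0,0) [ray(-1,1) blocked at (1,5)]
Union (23 distinct): (0,0) (0,2) (0,3) (0,4) (0,5) (1,0) (1,1) (1,2) (1,4) (1,5) (2,2) (2,3) (2,4) (2,5) (3,1) (3,3) (3,5) (4,0) (4,2) (4,4) (4,5) (5,1) (5,5)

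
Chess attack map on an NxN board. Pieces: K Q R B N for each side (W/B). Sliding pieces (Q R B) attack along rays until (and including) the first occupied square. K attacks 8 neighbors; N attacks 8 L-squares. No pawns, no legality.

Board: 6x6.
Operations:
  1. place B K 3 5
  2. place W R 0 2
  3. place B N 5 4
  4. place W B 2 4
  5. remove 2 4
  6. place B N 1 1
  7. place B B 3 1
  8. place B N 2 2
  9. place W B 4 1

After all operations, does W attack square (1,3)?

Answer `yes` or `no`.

Answer: no

Derivation:
Op 1: place BK@(3,5)
Op 2: place WR@(0,2)
Op 3: place BN@(5,4)
Op 4: place WB@(2,4)
Op 5: remove (2,4)
Op 6: place BN@(1,1)
Op 7: place BB@(3,1)
Op 8: place BN@(2,2)
Op 9: place WB@(4,1)
Per-piece attacks for W:
  WR@(0,2): attacks (0,3) (0,4) (0,5) (0,1) (0,0) (1,2) (2,2) [ray(1,0) blocked at (2,2)]
  WB@(4,1): attacks (5,2) (5,0) (3,2) (2,3) (1,4) (0,5) (3,0)
W attacks (1,3): no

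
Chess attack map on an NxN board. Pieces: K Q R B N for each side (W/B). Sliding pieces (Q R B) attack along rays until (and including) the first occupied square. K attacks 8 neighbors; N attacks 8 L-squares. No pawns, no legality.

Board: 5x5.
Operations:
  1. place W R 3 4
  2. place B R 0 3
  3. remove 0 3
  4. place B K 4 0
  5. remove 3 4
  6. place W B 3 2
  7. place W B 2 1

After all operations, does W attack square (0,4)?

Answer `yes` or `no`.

Op 1: place WR@(3,4)
Op 2: place BR@(0,3)
Op 3: remove (0,3)
Op 4: place BK@(4,0)
Op 5: remove (3,4)
Op 6: place WB@(3,2)
Op 7: place WB@(2,1)
Per-piece attacks for W:
  WB@(2,1): attacks (3,2) (3,0) (1,2) (0,3) (1,0) [ray(1,1) blocked at (3,2)]
  WB@(3,2): attacks (4,3) (4,1) (2,3) (1,4) (2,1) [ray(-1,-1) blocked at (2,1)]
W attacks (0,4): no

Answer: no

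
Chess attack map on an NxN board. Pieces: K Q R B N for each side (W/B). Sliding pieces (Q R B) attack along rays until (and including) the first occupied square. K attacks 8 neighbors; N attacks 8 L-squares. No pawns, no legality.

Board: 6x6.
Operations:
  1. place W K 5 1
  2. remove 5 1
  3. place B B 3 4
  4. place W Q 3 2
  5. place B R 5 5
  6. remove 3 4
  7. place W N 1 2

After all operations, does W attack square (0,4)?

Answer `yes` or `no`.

Answer: yes

Derivation:
Op 1: place WK@(5,1)
Op 2: remove (5,1)
Op 3: place BB@(3,4)
Op 4: place WQ@(3,2)
Op 5: place BR@(5,5)
Op 6: remove (3,4)
Op 7: place WN@(1,2)
Per-piece attacks for W:
  WN@(1,2): attacks (2,4) (3,3) (0,4) (2,0) (3,1) (0,0)
  WQ@(3,2): attacks (3,3) (3,4) (3,5) (3,1) (3,0) (4,2) (5,2) (2,2) (1,2) (4,3) (5,4) (4,1) (5,0) (2,3) (1,4) (0,5) (2,1) (1,0) [ray(-1,0) blocked at (1,2)]
W attacks (0,4): yes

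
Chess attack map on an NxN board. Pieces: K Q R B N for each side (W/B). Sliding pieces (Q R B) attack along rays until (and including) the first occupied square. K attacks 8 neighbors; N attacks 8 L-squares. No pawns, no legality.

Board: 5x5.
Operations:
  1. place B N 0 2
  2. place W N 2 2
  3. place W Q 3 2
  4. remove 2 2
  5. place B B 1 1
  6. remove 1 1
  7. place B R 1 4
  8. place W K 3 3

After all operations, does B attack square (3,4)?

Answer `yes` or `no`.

Op 1: place BN@(0,2)
Op 2: place WN@(2,2)
Op 3: place WQ@(3,2)
Op 4: remove (2,2)
Op 5: place BB@(1,1)
Op 6: remove (1,1)
Op 7: place BR@(1,4)
Op 8: place WK@(3,3)
Per-piece attacks for B:
  BN@(0,2): attacks (1,4) (2,3) (1,0) (2,1)
  BR@(1,4): attacks (1,3) (1,2) (1,1) (1,0) (2,4) (3,4) (4,4) (0,4)
B attacks (3,4): yes

Answer: yes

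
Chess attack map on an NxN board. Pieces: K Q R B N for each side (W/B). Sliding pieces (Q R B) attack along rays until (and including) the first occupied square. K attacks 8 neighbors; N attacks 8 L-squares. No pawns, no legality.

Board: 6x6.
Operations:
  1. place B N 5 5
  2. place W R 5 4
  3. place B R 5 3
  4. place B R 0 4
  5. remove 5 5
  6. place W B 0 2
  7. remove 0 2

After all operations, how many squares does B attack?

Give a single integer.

Op 1: place BN@(5,5)
Op 2: place WR@(5,4)
Op 3: place BR@(5,3)
Op 4: place BR@(0,4)
Op 5: remove (5,5)
Op 6: place WB@(0,2)
Op 7: remove (0,2)
Per-piece attacks for B:
  BR@(0,4): attacks (0,5) (0,3) (0,2) (0,1) (0,0) (1,4) (2,4) (3,4) (4,4) (5,4) [ray(1,0) blocked at (5,4)]
  BR@(5,3): attacks (5,4) (5,2) (5,1) (5,0) (4,3) (3,3) (2,3) (1,3) (0,3) [ray(0,1) blocked at (5,4)]
Union (17 distinct): (0,0) (0,1) (0,2) (0,3) (0,5) (1,3) (1,4) (2,3) (2,4) (3,3) (3,4) (4,3) (4,4) (5,0) (5,1) (5,2) (5,4)

Answer: 17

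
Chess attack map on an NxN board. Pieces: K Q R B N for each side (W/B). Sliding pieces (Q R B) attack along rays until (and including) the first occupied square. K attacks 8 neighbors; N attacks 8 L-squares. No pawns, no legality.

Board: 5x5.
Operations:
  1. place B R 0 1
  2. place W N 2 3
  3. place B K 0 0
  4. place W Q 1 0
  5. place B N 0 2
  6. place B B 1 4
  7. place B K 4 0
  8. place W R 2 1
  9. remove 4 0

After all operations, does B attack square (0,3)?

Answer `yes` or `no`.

Op 1: place BR@(0,1)
Op 2: place WN@(2,3)
Op 3: place BK@(0,0)
Op 4: place WQ@(1,0)
Op 5: place BN@(0,2)
Op 6: place BB@(1,4)
Op 7: place BK@(4,0)
Op 8: place WR@(2,1)
Op 9: remove (4,0)
Per-piece attacks for B:
  BK@(0,0): attacks (0,1) (1,0) (1,1)
  BR@(0,1): attacks (0,2) (0,0) (1,1) (2,1) [ray(0,1) blocked at (0,2); ray(0,-1) blocked at (0,0); ray(1,0) blocked at (2,1)]
  BN@(0,2): attacks (1,4) (2,3) (1,0) (2,1)
  BB@(1,4): attacks (2,3) (0,3) [ray(1,-1) blocked at (2,3)]
B attacks (0,3): yes

Answer: yes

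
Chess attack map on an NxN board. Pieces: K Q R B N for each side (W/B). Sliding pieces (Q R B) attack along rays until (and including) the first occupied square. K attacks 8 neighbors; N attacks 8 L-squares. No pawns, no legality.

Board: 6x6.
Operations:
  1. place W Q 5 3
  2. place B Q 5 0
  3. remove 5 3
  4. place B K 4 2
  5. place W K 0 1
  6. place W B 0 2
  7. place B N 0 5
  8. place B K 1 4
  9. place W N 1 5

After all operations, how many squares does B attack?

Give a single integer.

Answer: 24

Derivation:
Op 1: place WQ@(5,3)
Op 2: place BQ@(5,0)
Op 3: remove (5,3)
Op 4: place BK@(4,2)
Op 5: place WK@(0,1)
Op 6: place WB@(0,2)
Op 7: place BN@(0,5)
Op 8: place BK@(1,4)
Op 9: place WN@(1,5)
Per-piece attacks for B:
  BN@(0,5): attacks (1,3) (2,4)
  BK@(1,4): attacks (1,5) (1,3) (2,4) (0,4) (2,5) (2,3) (0,5) (0,3)
  BK@(4,2): attacks (4,3) (4,1) (5,2) (3,2) (5,3) (5,1) (3,3) (3,1)
  BQ@(5,0): attacks (5,1) (5,2) (5,3) (5,4) (5,5) (4,0) (3,0) (2,0) (1,0) (0,0) (4,1) (3,2) (2,3) (1,4) [ray(-1,1) blocked at (1,4)]
Union (24 distinct): (0,0) (0,3) (0,4) (0,5) (1,0) (1,3) (1,4) (1,5) (2,0) (2,3) (2,4) (2,5) (3,0) (3,1) (3,2) (3,3) (4,0) (4,1) (4,3) (5,1) (5,2) (5,3) (5,4) (5,5)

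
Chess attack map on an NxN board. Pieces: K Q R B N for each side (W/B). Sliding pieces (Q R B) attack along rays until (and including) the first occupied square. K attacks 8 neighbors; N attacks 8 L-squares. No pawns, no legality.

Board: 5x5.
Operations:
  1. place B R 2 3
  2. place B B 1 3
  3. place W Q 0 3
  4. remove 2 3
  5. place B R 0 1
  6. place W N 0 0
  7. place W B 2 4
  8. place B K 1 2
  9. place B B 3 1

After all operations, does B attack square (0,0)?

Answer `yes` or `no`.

Answer: yes

Derivation:
Op 1: place BR@(2,3)
Op 2: place BB@(1,3)
Op 3: place WQ@(0,3)
Op 4: remove (2,3)
Op 5: place BR@(0,1)
Op 6: place WN@(0,0)
Op 7: place WB@(2,4)
Op 8: place BK@(1,2)
Op 9: place BB@(3,1)
Per-piece attacks for B:
  BR@(0,1): attacks (0,2) (0,3) (0,0) (1,1) (2,1) (3,1) [ray(0,1) blocked at (0,3); ray(0,-1) blocked at (0,0); ray(1,0) blocked at (3,1)]
  BK@(1,2): attacks (1,3) (1,1) (2,2) (0,2) (2,3) (2,1) (0,3) (0,1)
  BB@(1,3): attacks (2,4) (2,2) (3,1) (0,4) (0,2) [ray(1,1) blocked at (2,4); ray(1,-1) blocked at (3,1)]
  BB@(3,1): attacks (4,2) (4,0) (2,2) (1,3) (2,0) [ray(-1,1) blocked at (1,3)]
B attacks (0,0): yes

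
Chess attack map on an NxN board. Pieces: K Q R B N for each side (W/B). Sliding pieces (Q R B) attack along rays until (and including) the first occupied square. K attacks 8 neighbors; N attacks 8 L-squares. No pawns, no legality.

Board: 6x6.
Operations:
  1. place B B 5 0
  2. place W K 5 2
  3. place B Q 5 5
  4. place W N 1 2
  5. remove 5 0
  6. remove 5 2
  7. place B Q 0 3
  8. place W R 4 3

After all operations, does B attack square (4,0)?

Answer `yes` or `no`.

Op 1: place BB@(5,0)
Op 2: place WK@(5,2)
Op 3: place BQ@(5,5)
Op 4: place WN@(1,2)
Op 5: remove (5,0)
Op 6: remove (5,2)
Op 7: place BQ@(0,3)
Op 8: place WR@(4,3)
Per-piece attacks for B:
  BQ@(0,3): attacks (0,4) (0,5) (0,2) (0,1) (0,0) (1,3) (2,3) (3,3) (4,3) (1,4) (2,5) (1,2) [ray(1,0) blocked at (4,3); ray(1,-1) blocked at (1,2)]
  BQ@(5,5): attacks (5,4) (5,3) (5,2) (5,1) (5,0) (4,5) (3,5) (2,5) (1,5) (0,5) (4,4) (3,3) (2,2) (1,1) (0,0)
B attacks (4,0): no

Answer: no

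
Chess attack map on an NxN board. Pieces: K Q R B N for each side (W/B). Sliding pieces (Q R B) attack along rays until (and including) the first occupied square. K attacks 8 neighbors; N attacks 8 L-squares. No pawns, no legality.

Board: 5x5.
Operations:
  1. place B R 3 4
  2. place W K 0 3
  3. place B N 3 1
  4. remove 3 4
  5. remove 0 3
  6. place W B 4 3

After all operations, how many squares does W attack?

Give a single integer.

Answer: 4

Derivation:
Op 1: place BR@(3,4)
Op 2: place WK@(0,3)
Op 3: place BN@(3,1)
Op 4: remove (3,4)
Op 5: remove (0,3)
Op 6: place WB@(4,3)
Per-piece attacks for W:
  WB@(4,3): attacks (3,4) (3,2) (2,1) (1,0)
Union (4 distinct): (1,0) (2,1) (3,2) (3,4)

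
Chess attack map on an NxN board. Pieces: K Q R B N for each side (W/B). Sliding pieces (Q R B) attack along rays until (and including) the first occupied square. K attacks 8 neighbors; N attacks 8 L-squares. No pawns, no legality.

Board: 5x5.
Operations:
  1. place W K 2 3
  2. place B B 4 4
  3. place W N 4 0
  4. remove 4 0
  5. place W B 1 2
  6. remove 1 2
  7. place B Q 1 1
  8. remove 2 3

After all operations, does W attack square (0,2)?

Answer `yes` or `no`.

Op 1: place WK@(2,3)
Op 2: place BB@(4,4)
Op 3: place WN@(4,0)
Op 4: remove (4,0)
Op 5: place WB@(1,2)
Op 6: remove (1,2)
Op 7: place BQ@(1,1)
Op 8: remove (2,3)
Per-piece attacks for W:
W attacks (0,2): no

Answer: no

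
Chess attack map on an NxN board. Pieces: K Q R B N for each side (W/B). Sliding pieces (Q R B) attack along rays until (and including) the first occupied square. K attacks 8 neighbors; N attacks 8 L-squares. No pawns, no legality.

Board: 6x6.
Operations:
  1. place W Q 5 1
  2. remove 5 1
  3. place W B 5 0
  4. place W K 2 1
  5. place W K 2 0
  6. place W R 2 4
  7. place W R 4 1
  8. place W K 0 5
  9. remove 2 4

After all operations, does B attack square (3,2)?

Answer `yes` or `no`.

Op 1: place WQ@(5,1)
Op 2: remove (5,1)
Op 3: place WB@(5,0)
Op 4: place WK@(2,1)
Op 5: place WK@(2,0)
Op 6: place WR@(2,4)
Op 7: place WR@(4,1)
Op 8: place WK@(0,5)
Op 9: remove (2,4)
Per-piece attacks for B:
B attacks (3,2): no

Answer: no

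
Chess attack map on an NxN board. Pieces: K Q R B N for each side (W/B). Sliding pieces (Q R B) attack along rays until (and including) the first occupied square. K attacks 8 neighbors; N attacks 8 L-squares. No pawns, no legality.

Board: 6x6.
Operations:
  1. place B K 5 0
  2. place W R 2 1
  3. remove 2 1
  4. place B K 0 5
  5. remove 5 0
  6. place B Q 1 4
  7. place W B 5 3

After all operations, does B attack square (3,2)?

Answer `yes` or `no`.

Answer: yes

Derivation:
Op 1: place BK@(5,0)
Op 2: place WR@(2,1)
Op 3: remove (2,1)
Op 4: place BK@(0,5)
Op 5: remove (5,0)
Op 6: place BQ@(1,4)
Op 7: place WB@(5,3)
Per-piece attacks for B:
  BK@(0,5): attacks (0,4) (1,5) (1,4)
  BQ@(1,4): attacks (1,5) (1,3) (1,2) (1,1) (1,0) (2,4) (3,4) (4,4) (5,4) (0,4) (2,5) (2,3) (3,2) (4,1) (5,0) (0,5) (0,3) [ray(-1,1) blocked at (0,5)]
B attacks (3,2): yes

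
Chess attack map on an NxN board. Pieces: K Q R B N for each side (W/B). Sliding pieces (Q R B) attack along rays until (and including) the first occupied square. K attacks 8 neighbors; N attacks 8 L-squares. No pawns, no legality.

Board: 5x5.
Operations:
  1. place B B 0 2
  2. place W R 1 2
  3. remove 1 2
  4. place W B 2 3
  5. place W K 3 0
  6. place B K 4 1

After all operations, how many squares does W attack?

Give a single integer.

Op 1: place BB@(0,2)
Op 2: place WR@(1,2)
Op 3: remove (1,2)
Op 4: place WB@(2,3)
Op 5: place WK@(3,0)
Op 6: place BK@(4,1)
Per-piece attacks for W:
  WB@(2,3): attacks (3,4) (3,2) (4,1) (1,4) (1,2) (0,1) [ray(1,-1) blocked at (4,1)]
  WK@(3,0): attacks (3,1) (4,0) (2,0) (4,1) (2,1)
Union (10 distinct): (0,1) (1,2) (1,4) (2,0) (2,1) (3,1) (3,2) (3,4) (4,0) (4,1)

Answer: 10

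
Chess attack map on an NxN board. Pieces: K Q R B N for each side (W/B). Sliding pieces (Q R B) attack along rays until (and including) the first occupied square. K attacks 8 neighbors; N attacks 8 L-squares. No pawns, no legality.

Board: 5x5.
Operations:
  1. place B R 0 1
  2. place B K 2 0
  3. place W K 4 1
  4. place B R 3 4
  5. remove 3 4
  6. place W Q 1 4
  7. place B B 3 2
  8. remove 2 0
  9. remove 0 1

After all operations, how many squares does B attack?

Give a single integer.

Answer: 6

Derivation:
Op 1: place BR@(0,1)
Op 2: place BK@(2,0)
Op 3: place WK@(4,1)
Op 4: place BR@(3,4)
Op 5: remove (3,4)
Op 6: place WQ@(1,4)
Op 7: place BB@(3,2)
Op 8: remove (2,0)
Op 9: remove (0,1)
Per-piece attacks for B:
  BB@(3,2): attacks (4,3) (4,1) (2,3) (1,4) (2,1) (1,0) [ray(1,-1) blocked at (4,1); ray(-1,1) blocked at (1,4)]
Union (6 distinct): (1,0) (1,4) (2,1) (2,3) (4,1) (4,3)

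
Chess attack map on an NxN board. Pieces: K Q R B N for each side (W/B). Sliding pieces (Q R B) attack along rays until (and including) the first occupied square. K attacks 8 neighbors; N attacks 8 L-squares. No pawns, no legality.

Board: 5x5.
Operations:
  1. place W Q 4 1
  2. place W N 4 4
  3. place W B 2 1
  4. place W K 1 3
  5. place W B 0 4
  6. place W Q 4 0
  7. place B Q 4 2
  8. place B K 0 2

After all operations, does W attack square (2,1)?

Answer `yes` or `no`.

Op 1: place WQ@(4,1)
Op 2: place WN@(4,4)
Op 3: place WB@(2,1)
Op 4: place WK@(1,3)
Op 5: place WB@(0,4)
Op 6: place WQ@(4,0)
Op 7: place BQ@(4,2)
Op 8: place BK@(0,2)
Per-piece attacks for W:
  WB@(0,4): attacks (1,3) [ray(1,-1) blocked at (1,3)]
  WK@(1,3): attacks (1,4) (1,2) (2,3) (0,3) (2,4) (2,2) (0,4) (0,2)
  WB@(2,1): attacks (3,2) (4,3) (3,0) (1,2) (0,3) (1,0)
  WQ@(4,0): attacks (4,1) (3,0) (2,0) (1,0) (0,0) (3,1) (2,2) (1,3) [ray(0,1) blocked at (4,1); ray(-1,1) blocked at (1,3)]
  WQ@(4,1): attacks (4,2) (4,0) (3,1) (2,1) (3,2) (2,3) (1,4) (3,0) [ray(0,1) blocked at (4,2); ray(0,-1) blocked at (4,0); ray(-1,0) blocked at (2,1)]
  WN@(4,4): attacks (3,2) (2,3)
W attacks (2,1): yes

Answer: yes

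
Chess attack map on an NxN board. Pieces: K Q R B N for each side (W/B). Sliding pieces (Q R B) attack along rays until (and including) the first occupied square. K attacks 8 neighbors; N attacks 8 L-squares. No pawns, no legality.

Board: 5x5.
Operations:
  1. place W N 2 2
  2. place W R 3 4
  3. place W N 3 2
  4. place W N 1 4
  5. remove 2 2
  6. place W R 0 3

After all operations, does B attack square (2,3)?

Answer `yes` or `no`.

Op 1: place WN@(2,2)
Op 2: place WR@(3,4)
Op 3: place WN@(3,2)
Op 4: place WN@(1,4)
Op 5: remove (2,2)
Op 6: place WR@(0,3)
Per-piece attacks for B:
B attacks (2,3): no

Answer: no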